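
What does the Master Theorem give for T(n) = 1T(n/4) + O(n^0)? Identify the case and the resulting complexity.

Master Theorem for T(n) = 1T(n/4) + O(n^0):

a = 1, b = 4, c = 0
log_b(a) = log_4(1) = 0.0000

Case 2: c = 0 = log_4(1) = 0.0000
T(n) = O(n^0 log n) = O(log n)

For T(n) = 1T(n/4) + O(n^0): log_4(1) = 0.0000. This is Case 2 of the Master Theorem (c = log_b(a), equal work at all levels), giving O(log n).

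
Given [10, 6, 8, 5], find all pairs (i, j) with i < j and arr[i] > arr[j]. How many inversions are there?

Finding inversions in [10, 6, 8, 5]:

(0, 1): arr[0]=10 > arr[1]=6
(0, 2): arr[0]=10 > arr[2]=8
(0, 3): arr[0]=10 > arr[3]=5
(1, 3): arr[1]=6 > arr[3]=5
(2, 3): arr[2]=8 > arr[3]=5

Total inversions: 5

The array has 5 inversion(s): (0,1), (0,2), (0,3), (1,3), (2,3). Each pair (i,j) satisfies i < j and arr[i] > arr[j].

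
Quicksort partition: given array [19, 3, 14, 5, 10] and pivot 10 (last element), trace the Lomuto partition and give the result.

Lomuto partition with pivot = 10:

Initial array: [19, 3, 14, 5, 10]

arr[0]=19 > 10: no swap
arr[1]=3 <= 10: swap with position 0, array becomes [3, 19, 14, 5, 10]
arr[2]=14 > 10: no swap
arr[3]=5 <= 10: swap with position 1, array becomes [3, 5, 14, 19, 10]

Place pivot at position 2: [3, 5, 10, 19, 14]
Pivot position: 2

After partitioning with pivot 10, the array becomes [3, 5, 10, 19, 14]. The pivot is placed at index 2. All elements to the left of the pivot are <= 10, and all elements to the right are > 10.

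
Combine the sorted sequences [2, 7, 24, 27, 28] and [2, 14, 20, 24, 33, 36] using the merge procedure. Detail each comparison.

Merging process:

Compare 2 vs 2: take 2 from left. Merged: [2]
Compare 7 vs 2: take 2 from right. Merged: [2, 2]
Compare 7 vs 14: take 7 from left. Merged: [2, 2, 7]
Compare 24 vs 14: take 14 from right. Merged: [2, 2, 7, 14]
Compare 24 vs 20: take 20 from right. Merged: [2, 2, 7, 14, 20]
Compare 24 vs 24: take 24 from left. Merged: [2, 2, 7, 14, 20, 24]
Compare 27 vs 24: take 24 from right. Merged: [2, 2, 7, 14, 20, 24, 24]
Compare 27 vs 33: take 27 from left. Merged: [2, 2, 7, 14, 20, 24, 24, 27]
Compare 28 vs 33: take 28 from left. Merged: [2, 2, 7, 14, 20, 24, 24, 27, 28]
Append remaining from right: [33, 36]. Merged: [2, 2, 7, 14, 20, 24, 24, 27, 28, 33, 36]

Final merged array: [2, 2, 7, 14, 20, 24, 24, 27, 28, 33, 36]
Total comparisons: 9

The merged array is [2, 2, 7, 14, 20, 24, 24, 27, 28, 33, 36], requiring 9 comparisons. The merge step runs in O(n) time where n is the total number of elements.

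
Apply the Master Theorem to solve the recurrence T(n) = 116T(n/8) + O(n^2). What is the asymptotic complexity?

Master Theorem for T(n) = 116T(n/8) + O(n^2):

a = 116, b = 8, c = 2
log_b(a) = log_8(116) = 2.2860

Case 1: c = 2 < log_8(116) = 2.2860
T(n) = O(n^(log_8 116))

For T(n) = 116T(n/8) + O(n^2): log_8(116) = 2.2860. This is Case 1 of the Master Theorem (c < log_b(a), work dominated by leaves), giving O(n^(log_8 116)).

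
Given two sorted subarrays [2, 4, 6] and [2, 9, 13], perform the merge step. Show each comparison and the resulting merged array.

Merging process:

Compare 2 vs 2: take 2 from left. Merged: [2]
Compare 4 vs 2: take 2 from right. Merged: [2, 2]
Compare 4 vs 9: take 4 from left. Merged: [2, 2, 4]
Compare 6 vs 9: take 6 from left. Merged: [2, 2, 4, 6]
Append remaining from right: [9, 13]. Merged: [2, 2, 4, 6, 9, 13]

Final merged array: [2, 2, 4, 6, 9, 13]
Total comparisons: 4

The merged array is [2, 2, 4, 6, 9, 13], requiring 4 comparisons. The merge step runs in O(n) time where n is the total number of elements.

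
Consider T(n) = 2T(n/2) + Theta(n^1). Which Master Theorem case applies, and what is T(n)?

Master Theorem for T(n) = 2T(n/2) + O(n^1):

a = 2, b = 2, c = 1
log_b(a) = log_2(2) = 1.0000

Case 2: c = 1 = log_2(2) = 1.0000
T(n) = O(n^1 log n) = O(n log n)

For T(n) = 2T(n/2) + O(n^1): log_2(2) = 1.0000. This is Case 2 of the Master Theorem (c = log_b(a), equal work at all levels), giving O(n log n).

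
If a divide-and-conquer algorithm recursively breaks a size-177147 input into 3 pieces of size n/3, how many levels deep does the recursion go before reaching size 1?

For divide and conquer with division factor 3:

Problem sizes at each level:
Level 0: 177147
Level 1: 59049
Level 2: 19683
Level 3: 6561
Level 4: 2187
Level 5: 729
Level 6: 243
Level 7: 81
Level 8: 27
Level 9: 9
Level 10: 3
Level 11: 1

The root is level 0 and the size-1 base case is level 11 (the tree spans levels 0 through 11, i.e. 12 levels counting the root), so the depth is the number of divisions: log_3(177147) = 11

The recursion tree depth is log_3(177147) = 11. At each level, the problem size is divided by 3, so it takes 11 divisions to reduce to a base case of size 1. The algorithm makes 3 recursive calls at each level.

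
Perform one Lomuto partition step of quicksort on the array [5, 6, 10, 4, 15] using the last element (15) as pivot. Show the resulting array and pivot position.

Lomuto partition with pivot = 15:

Initial array: [5, 6, 10, 4, 15]

arr[0]=5 <= 15: swap with position 0, array becomes [5, 6, 10, 4, 15]
arr[1]=6 <= 15: swap with position 1, array becomes [5, 6, 10, 4, 15]
arr[2]=10 <= 15: swap with position 2, array becomes [5, 6, 10, 4, 15]
arr[3]=4 <= 15: swap with position 3, array becomes [5, 6, 10, 4, 15]

Place pivot at position 4: [5, 6, 10, 4, 15]
Pivot position: 4

After partitioning with pivot 15, the array becomes [5, 6, 10, 4, 15]. The pivot is placed at index 4. All elements to the left of the pivot are <= 15, and all elements to the right are > 15.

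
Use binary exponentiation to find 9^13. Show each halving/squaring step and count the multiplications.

Computing 9^13 by squaring (build up from 9^1; each line after the first costs one multiplication):

9^1 = 9
9^2 = (9^1)^2 = 9^2 = 81
9^3 = 9 * 9^2 = 9 * 81 = 729
9^6 = (9^3)^2 = 729^2 = 531441
9^12 = (9^6)^2 = 531441^2 = 282429536481
9^13 = 9 * 9^12 = 9 * 282429536481 = 2541865828329

Result: 2541865828329
Multiplications needed: 5 (5 lines after 9^1)

9^13 = 2541865828329. Using exponentiation by squaring, this requires 5 multiplications. The key idea: if the exponent is even, square the half-power; if odd, multiply by the base once.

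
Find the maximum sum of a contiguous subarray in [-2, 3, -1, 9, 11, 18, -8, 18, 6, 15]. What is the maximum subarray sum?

Using Kadane's algorithm on [-2, 3, -1, 9, 11, 18, -8, 18, 6, 15]:

Scanning through the array:
Position 1 (value 3): max_ending_here = 3, max_so_far = 3
Position 2 (value -1): max_ending_here = 2, max_so_far = 3
Position 3 (value 9): max_ending_here = 11, max_so_far = 11
Position 4 (value 11): max_ending_here = 22, max_so_far = 22
Position 5 (value 18): max_ending_here = 40, max_so_far = 40
Position 6 (value -8): max_ending_here = 32, max_so_far = 40
Position 7 (value 18): max_ending_here = 50, max_so_far = 50
Position 8 (value 6): max_ending_here = 56, max_so_far = 56
Position 9 (value 15): max_ending_here = 71, max_so_far = 71

Maximum subarray: [3, -1, 9, 11, 18, -8, 18, 6, 15]
Maximum sum: 71

The maximum subarray is [3, -1, 9, 11, 18, -8, 18, 6, 15] with sum 71. This subarray runs from index 1 to index 9.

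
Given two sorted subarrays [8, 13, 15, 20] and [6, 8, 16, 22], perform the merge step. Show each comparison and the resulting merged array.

Merging process:

Compare 8 vs 6: take 6 from right. Merged: [6]
Compare 8 vs 8: take 8 from left. Merged: [6, 8]
Compare 13 vs 8: take 8 from right. Merged: [6, 8, 8]
Compare 13 vs 16: take 13 from left. Merged: [6, 8, 8, 13]
Compare 15 vs 16: take 15 from left. Merged: [6, 8, 8, 13, 15]
Compare 20 vs 16: take 16 from right. Merged: [6, 8, 8, 13, 15, 16]
Compare 20 vs 22: take 20 from left. Merged: [6, 8, 8, 13, 15, 16, 20]
Append remaining from right: [22]. Merged: [6, 8, 8, 13, 15, 16, 20, 22]

Final merged array: [6, 8, 8, 13, 15, 16, 20, 22]
Total comparisons: 7

The merged array is [6, 8, 8, 13, 15, 16, 20, 22], requiring 7 comparisons. The merge step runs in O(n) time where n is the total number of elements.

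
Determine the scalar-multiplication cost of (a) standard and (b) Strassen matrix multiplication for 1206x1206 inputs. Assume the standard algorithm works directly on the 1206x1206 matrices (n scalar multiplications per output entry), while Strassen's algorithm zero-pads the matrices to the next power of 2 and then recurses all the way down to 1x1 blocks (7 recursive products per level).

Matrix multiplication for 1206x1206 matrices:

Strassen's algorithm requires power-of-2 dimensions. Pad 1206x1206 to 2048x2048 (next power of 2).

Standard algorithm: 1206^3 = 1754049816 multiplications
Strassen's algorithm: 7^(log2(2048)) = 7^11 = 1977326743 multiplications
Difference: 1754049816 - 1977326743 = -223276927 (Strassen uses MORE here due to padding overhead — for small or just-over-power-of-2 n, padding can outweigh the per-level savings)

Standard: 1754049816 multiplications (1206^3). Strassen: 1977326743 multiplications (7^11, after padding to 2048x2048). Strassen reduces 8 recursive multiplications to 7 at each level.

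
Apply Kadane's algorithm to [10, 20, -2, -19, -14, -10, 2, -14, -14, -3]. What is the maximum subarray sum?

Using Kadane's algorithm on [10, 20, -2, -19, -14, -10, 2, -14, -14, -3]:

Scanning through the array:
Position 1 (value 20): max_ending_here = 30, max_so_far = 30
Position 2 (value -2): max_ending_here = 28, max_so_far = 30
Position 3 (value -19): max_ending_here = 9, max_so_far = 30
Position 4 (value -14): max_ending_here = -5, max_so_far = 30
Position 5 (value -10): max_ending_here = -10, max_so_far = 30
Position 6 (value 2): max_ending_here = 2, max_so_far = 30
Position 7 (value -14): max_ending_here = -12, max_so_far = 30
Position 8 (value -14): max_ending_here = -14, max_so_far = 30
Position 9 (value -3): max_ending_here = -3, max_so_far = 30

Maximum subarray: [10, 20]
Maximum sum: 30

The maximum subarray is [10, 20] with sum 30. This subarray runs from index 0 to index 1.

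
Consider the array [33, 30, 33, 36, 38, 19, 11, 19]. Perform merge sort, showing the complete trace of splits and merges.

Merge sort trace:

Split: [33, 30, 33, 36, 38, 19, 11, 19] -> [33, 30, 33, 36] and [38, 19, 11, 19]
  Split: [33, 30, 33, 36] -> [33, 30] and [33, 36]
    Split: [33, 30] -> [33] and [30]
    Merge: [33] + [30] -> [30, 33]
    Split: [33, 36] -> [33] and [36]
    Merge: [33] + [36] -> [33, 36]
  Merge: [30, 33] + [33, 36] -> [30, 33, 33, 36]
  Split: [38, 19, 11, 19] -> [38, 19] and [11, 19]
    Split: [38, 19] -> [38] and [19]
    Merge: [38] + [19] -> [19, 38]
    Split: [11, 19] -> [11] and [19]
    Merge: [11] + [19] -> [11, 19]
  Merge: [19, 38] + [11, 19] -> [11, 19, 19, 38]
Merge: [30, 33, 33, 36] + [11, 19, 19, 38] -> [11, 19, 19, 30, 33, 33, 36, 38]

Final sorted array: [11, 19, 19, 30, 33, 33, 36, 38]

The merge sort proceeds by recursively splitting the array and merging sorted halves.
After all merges, the sorted array is [11, 19, 19, 30, 33, 33, 36, 38].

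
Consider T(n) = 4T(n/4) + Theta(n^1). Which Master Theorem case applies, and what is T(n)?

Master Theorem for T(n) = 4T(n/4) + O(n^1):

a = 4, b = 4, c = 1
log_b(a) = log_4(4) = 1.0000

Case 2: c = 1 = log_4(4) = 1.0000
T(n) = O(n^1 log n) = O(n log n)

For T(n) = 4T(n/4) + O(n^1): log_4(4) = 1.0000. This is Case 2 of the Master Theorem (c = log_b(a), equal work at all levels), giving O(n log n).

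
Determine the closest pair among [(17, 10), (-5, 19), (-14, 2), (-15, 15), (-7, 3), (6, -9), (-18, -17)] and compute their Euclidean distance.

Computing all pairwise distances among 7 points:

d((17, 10), (-5, 19)) = 23.7697
d((17, 10), (-14, 2)) = 32.0156
d((17, 10), (-15, 15)) = 32.3883
d((17, 10), (-7, 3)) = 25.0
d((17, 10), (6, -9)) = 21.9545
d((17, 10), (-18, -17)) = 44.2041
d((-5, 19), (-14, 2)) = 19.2354
d((-5, 19), (-15, 15)) = 10.7703
d((-5, 19), (-7, 3)) = 16.1245
d((-5, 19), (6, -9)) = 30.0832
d((-5, 19), (-18, -17)) = 38.2753
d((-14, 2), (-15, 15)) = 13.0384
d((-14, 2), (-7, 3)) = 7.0711 <-- minimum
d((-14, 2), (6, -9)) = 22.8254
d((-14, 2), (-18, -17)) = 19.4165
d((-15, 15), (-7, 3)) = 14.4222
d((-15, 15), (6, -9)) = 31.8904
d((-15, 15), (-18, -17)) = 32.1403
d((-7, 3), (6, -9)) = 17.6918
d((-7, 3), (-18, -17)) = 22.8254
d((6, -9), (-18, -17)) = 25.2982

Closest pair: (-14, 2) and (-7, 3) with distance 7.0711

The closest pair is (-14, 2) and (-7, 3) with Euclidean distance 7.0711. For 7 points, brute-force pairwise comparison is shown above. For large n, the divide-and-conquer algorithm (sort by x, recurse on halves, check the dividing strip) achieves O(n log n).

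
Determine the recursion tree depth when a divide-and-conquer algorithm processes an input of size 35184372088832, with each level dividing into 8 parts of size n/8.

For divide and conquer with division factor 8:

Problem sizes at each level:
Level 0: 35184372088832
Level 1: 4398046511104
Level 2: 549755813888
Level 3: 68719476736
Level 4: 8589934592
Level 5: 1073741824
Level 6: 134217728
Level 7: 16777216
Level 8: 2097152
Level 9: 262144
Level 10: 32768
Level 11: 4096
Level 12: 512
Level 13: 64
Level 14: 8
Level 15: 1

The root is level 0 and the size-1 base case is level 15 (the tree spans levels 0 through 15, i.e. 16 levels counting the root), so the depth is the number of divisions: log_8(35184372088832) = 15

The recursion tree depth is log_8(35184372088832) = 15. At each level, the problem size is divided by 8, so it takes 15 divisions to reduce to a base case of size 1. The algorithm makes 8 recursive calls at each level.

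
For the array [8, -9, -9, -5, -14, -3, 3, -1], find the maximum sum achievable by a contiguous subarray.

Using Kadane's algorithm on [8, -9, -9, -5, -14, -3, 3, -1]:

Scanning through the array:
Position 1 (value -9): max_ending_here = -1, max_so_far = 8
Position 2 (value -9): max_ending_here = -9, max_so_far = 8
Position 3 (value -5): max_ending_here = -5, max_so_far = 8
Position 4 (value -14): max_ending_here = -14, max_so_far = 8
Position 5 (value -3): max_ending_here = -3, max_so_far = 8
Position 6 (value 3): max_ending_here = 3, max_so_far = 8
Position 7 (value -1): max_ending_here = 2, max_so_far = 8

Maximum subarray: [8]
Maximum sum: 8

The maximum subarray is [8] with sum 8. This subarray runs from index 0 to index 0.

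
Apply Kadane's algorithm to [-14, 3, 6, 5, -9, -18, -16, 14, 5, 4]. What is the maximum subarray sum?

Using Kadane's algorithm on [-14, 3, 6, 5, -9, -18, -16, 14, 5, 4]:

Scanning through the array:
Position 1 (value 3): max_ending_here = 3, max_so_far = 3
Position 2 (value 6): max_ending_here = 9, max_so_far = 9
Position 3 (value 5): max_ending_here = 14, max_so_far = 14
Position 4 (value -9): max_ending_here = 5, max_so_far = 14
Position 5 (value -18): max_ending_here = -13, max_so_far = 14
Position 6 (value -16): max_ending_here = -16, max_so_far = 14
Position 7 (value 14): max_ending_here = 14, max_so_far = 14
Position 8 (value 5): max_ending_here = 19, max_so_far = 19
Position 9 (value 4): max_ending_here = 23, max_so_far = 23

Maximum subarray: [14, 5, 4]
Maximum sum: 23

The maximum subarray is [14, 5, 4] with sum 23. This subarray runs from index 7 to index 9.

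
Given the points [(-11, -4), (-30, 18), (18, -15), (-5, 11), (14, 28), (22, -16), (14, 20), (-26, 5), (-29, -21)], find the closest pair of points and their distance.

Computing all pairwise distances among 9 points:

d((-11, -4), (-30, 18)) = 29.0689
d((-11, -4), (18, -15)) = 31.0161
d((-11, -4), (-5, 11)) = 16.1555
d((-11, -4), (14, 28)) = 40.6079
d((-11, -4), (22, -16)) = 35.1141
d((-11, -4), (14, 20)) = 34.6554
d((-11, -4), (-26, 5)) = 17.4929
d((-11, -4), (-29, -21)) = 24.7588
d((-30, 18), (18, -15)) = 58.2495
d((-30, 18), (-5, 11)) = 25.9615
d((-30, 18), (14, 28)) = 45.1221
d((-30, 18), (22, -16)) = 62.1289
d((-30, 18), (14, 20)) = 44.0454
d((-30, 18), (-26, 5)) = 13.6015
d((-30, 18), (-29, -21)) = 39.0128
d((18, -15), (-5, 11)) = 34.7131
d((18, -15), (14, 28)) = 43.1856
d((18, -15), (22, -16)) = 4.1231 <-- minimum
d((18, -15), (14, 20)) = 35.2278
d((18, -15), (-26, 5)) = 48.3322
d((18, -15), (-29, -21)) = 47.3814
d((-5, 11), (14, 28)) = 25.4951
d((-5, 11), (22, -16)) = 38.1838
d((-5, 11), (14, 20)) = 21.0238
d((-5, 11), (-26, 5)) = 21.8403
d((-5, 11), (-29, -21)) = 40.0
d((14, 28), (22, -16)) = 44.7214
d((14, 28), (14, 20)) = 8.0
d((14, 28), (-26, 5)) = 46.1411
d((14, 28), (-29, -21)) = 65.192
d((22, -16), (14, 20)) = 36.8782
d((22, -16), (-26, 5)) = 52.3927
d((22, -16), (-29, -21)) = 51.2445
d((14, 20), (-26, 5)) = 42.72
d((14, 20), (-29, -21)) = 59.4138
d((-26, 5), (-29, -21)) = 26.1725

Closest pair: (18, -15) and (22, -16) with distance 4.1231

The closest pair is (18, -15) and (22, -16) with Euclidean distance 4.1231. For 9 points, brute-force pairwise comparison is shown above. For large n, the divide-and-conquer algorithm (sort by x, recurse on halves, check the dividing strip) achieves O(n log n).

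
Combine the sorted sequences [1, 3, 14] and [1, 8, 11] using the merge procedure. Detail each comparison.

Merging process:

Compare 1 vs 1: take 1 from left. Merged: [1]
Compare 3 vs 1: take 1 from right. Merged: [1, 1]
Compare 3 vs 8: take 3 from left. Merged: [1, 1, 3]
Compare 14 vs 8: take 8 from right. Merged: [1, 1, 3, 8]
Compare 14 vs 11: take 11 from right. Merged: [1, 1, 3, 8, 11]
Append remaining from left: [14]. Merged: [1, 1, 3, 8, 11, 14]

Final merged array: [1, 1, 3, 8, 11, 14]
Total comparisons: 5

The merged array is [1, 1, 3, 8, 11, 14], requiring 5 comparisons. The merge step runs in O(n) time where n is the total number of elements.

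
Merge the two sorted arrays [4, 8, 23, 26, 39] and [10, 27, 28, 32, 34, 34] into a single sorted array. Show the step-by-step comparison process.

Merging process:

Compare 4 vs 10: take 4 from left. Merged: [4]
Compare 8 vs 10: take 8 from left. Merged: [4, 8]
Compare 23 vs 10: take 10 from right. Merged: [4, 8, 10]
Compare 23 vs 27: take 23 from left. Merged: [4, 8, 10, 23]
Compare 26 vs 27: take 26 from left. Merged: [4, 8, 10, 23, 26]
Compare 39 vs 27: take 27 from right. Merged: [4, 8, 10, 23, 26, 27]
Compare 39 vs 28: take 28 from right. Merged: [4, 8, 10, 23, 26, 27, 28]
Compare 39 vs 32: take 32 from right. Merged: [4, 8, 10, 23, 26, 27, 28, 32]
Compare 39 vs 34: take 34 from right. Merged: [4, 8, 10, 23, 26, 27, 28, 32, 34]
Compare 39 vs 34: take 34 from right. Merged: [4, 8, 10, 23, 26, 27, 28, 32, 34, 34]
Append remaining from left: [39]. Merged: [4, 8, 10, 23, 26, 27, 28, 32, 34, 34, 39]

Final merged array: [4, 8, 10, 23, 26, 27, 28, 32, 34, 34, 39]
Total comparisons: 10

The merged array is [4, 8, 10, 23, 26, 27, 28, 32, 34, 34, 39], requiring 10 comparisons. The merge step runs in O(n) time where n is the total number of elements.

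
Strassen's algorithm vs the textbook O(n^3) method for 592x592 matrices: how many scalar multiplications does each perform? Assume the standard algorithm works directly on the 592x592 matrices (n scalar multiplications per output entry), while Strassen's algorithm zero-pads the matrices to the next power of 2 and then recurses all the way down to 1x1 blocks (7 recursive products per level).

Matrix multiplication for 592x592 matrices:

Strassen's algorithm requires power-of-2 dimensions. Pad 592x592 to 1024x1024 (next power of 2).

Standard algorithm: 592^3 = 207474688 multiplications
Strassen's algorithm: 7^(log2(1024)) = 7^10 = 282475249 multiplications
Difference: 207474688 - 282475249 = -75000561 (Strassen uses MORE here due to padding overhead — for small or just-over-power-of-2 n, padding can outweigh the per-level savings)

Standard: 207474688 multiplications (592^3). Strassen: 282475249 multiplications (7^10, after padding to 1024x1024). Strassen reduces 8 recursive multiplications to 7 at each level.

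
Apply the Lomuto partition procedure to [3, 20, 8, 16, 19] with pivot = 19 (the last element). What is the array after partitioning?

Lomuto partition with pivot = 19:

Initial array: [3, 20, 8, 16, 19]

arr[0]=3 <= 19: swap with position 0, array becomes [3, 20, 8, 16, 19]
arr[1]=20 > 19: no swap
arr[2]=8 <= 19: swap with position 1, array becomes [3, 8, 20, 16, 19]
arr[3]=16 <= 19: swap with position 2, array becomes [3, 8, 16, 20, 19]

Place pivot at position 3: [3, 8, 16, 19, 20]
Pivot position: 3

After partitioning with pivot 19, the array becomes [3, 8, 16, 19, 20]. The pivot is placed at index 3. All elements to the left of the pivot are <= 19, and all elements to the right are > 19.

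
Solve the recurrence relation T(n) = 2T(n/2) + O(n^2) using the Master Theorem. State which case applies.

Master Theorem for T(n) = 2T(n/2) + O(n^2):

a = 2, b = 2, c = 2
log_b(a) = log_2(2) = 1.0000

Case 3: c = 2 > log_2(2) = 1.0000
T(n) = O(n^2) = O(n^2)

For T(n) = 2T(n/2) + O(n^2): log_2(2) = 1.0000. This is Case 3 of the Master Theorem (c > log_b(a), work dominated by root), giving O(n^2).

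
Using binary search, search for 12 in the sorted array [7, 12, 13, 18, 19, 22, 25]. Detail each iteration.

Binary search for 12 in [7, 12, 13, 18, 19, 22, 25]:

lo=0, hi=6, mid=3, arr[mid]=18 -> 18 > 12, search left half
lo=0, hi=2, mid=1, arr[mid]=12 -> Found target at index 1!

Binary search finds 12 at index 1 after 2 comparisons. The search repeatedly halves the search space by comparing with the middle element.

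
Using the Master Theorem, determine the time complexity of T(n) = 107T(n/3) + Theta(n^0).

Master Theorem for T(n) = 107T(n/3) + O(n^0):

a = 107, b = 3, c = 0
log_b(a) = log_3(107) = 4.2534

Case 1: c = 0 < log_3(107) = 4.2534
T(n) = O(n^(log_3 107))

For T(n) = 107T(n/3) + O(n^0): log_3(107) = 4.2534. This is Case 1 of the Master Theorem (c < log_b(a), work dominated by leaves), giving O(n^(log_3 107)).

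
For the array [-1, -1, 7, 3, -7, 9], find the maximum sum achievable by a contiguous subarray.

Using Kadane's algorithm on [-1, -1, 7, 3, -7, 9]:

Scanning through the array:
Position 1 (value -1): max_ending_here = -1, max_so_far = -1
Position 2 (value 7): max_ending_here = 7, max_so_far = 7
Position 3 (value 3): max_ending_here = 10, max_so_far = 10
Position 4 (value -7): max_ending_here = 3, max_so_far = 10
Position 5 (value 9): max_ending_here = 12, max_so_far = 12

Maximum subarray: [7, 3, -7, 9]
Maximum sum: 12

The maximum subarray is [7, 3, -7, 9] with sum 12. This subarray runs from index 2 to index 5.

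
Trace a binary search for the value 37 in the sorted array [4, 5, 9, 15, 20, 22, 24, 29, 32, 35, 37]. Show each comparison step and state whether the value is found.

Binary search for 37 in [4, 5, 9, 15, 20, 22, 24, 29, 32, 35, 37]:

lo=0, hi=10, mid=5, arr[mid]=22 -> 22 < 37, search right half
lo=6, hi=10, mid=8, arr[mid]=32 -> 32 < 37, search right half
lo=9, hi=10, mid=9, arr[mid]=35 -> 35 < 37, search right half
lo=10, hi=10, mid=10, arr[mid]=37 -> Found target at index 10!

Binary search finds 37 at index 10 after 4 comparisons. The search repeatedly halves the search space by comparing with the middle element.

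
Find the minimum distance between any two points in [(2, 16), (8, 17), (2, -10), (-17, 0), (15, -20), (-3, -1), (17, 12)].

Computing all pairwise distances among 7 points:

d((2, 16), (8, 17)) = 6.0828 <-- minimum
d((2, 16), (2, -10)) = 26.0
d((2, 16), (-17, 0)) = 24.8395
d((2, 16), (15, -20)) = 38.2753
d((2, 16), (-3, -1)) = 17.72
d((2, 16), (17, 12)) = 15.5242
d((8, 17), (2, -10)) = 27.6586
d((8, 17), (-17, 0)) = 30.2324
d((8, 17), (15, -20)) = 37.6563
d((8, 17), (-3, -1)) = 21.095
d((8, 17), (17, 12)) = 10.2956
d((2, -10), (-17, 0)) = 21.4709
d((2, -10), (15, -20)) = 16.4012
d((2, -10), (-3, -1)) = 10.2956
d((2, -10), (17, 12)) = 26.6271
d((-17, 0), (15, -20)) = 37.7359
d((-17, 0), (-3, -1)) = 14.0357
d((-17, 0), (17, 12)) = 36.0555
d((15, -20), (-3, -1)) = 26.1725
d((15, -20), (17, 12)) = 32.0624
d((-3, -1), (17, 12)) = 23.8537

Closest pair: (2, 16) and (8, 17) with distance 6.0828

The closest pair is (2, 16) and (8, 17) with Euclidean distance 6.0828. For 7 points, brute-force pairwise comparison is shown above. For large n, the divide-and-conquer algorithm (sort by x, recurse on halves, check the dividing strip) achieves O(n log n).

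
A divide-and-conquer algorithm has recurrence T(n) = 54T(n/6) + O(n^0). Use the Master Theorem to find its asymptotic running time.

Master Theorem for T(n) = 54T(n/6) + O(n^0):

a = 54, b = 6, c = 0
log_b(a) = log_6(54) = 2.2263

Case 1: c = 0 < log_6(54) = 2.2263
T(n) = O(n^(log_6 54))

For T(n) = 54T(n/6) + O(n^0): log_6(54) = 2.2263. This is Case 1 of the Master Theorem (c < log_b(a), work dominated by leaves), giving O(n^(log_6 54)).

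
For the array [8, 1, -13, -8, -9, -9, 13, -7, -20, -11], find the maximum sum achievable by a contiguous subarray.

Using Kadane's algorithm on [8, 1, -13, -8, -9, -9, 13, -7, -20, -11]:

Scanning through the array:
Position 1 (value 1): max_ending_here = 9, max_so_far = 9
Position 2 (value -13): max_ending_here = -4, max_so_far = 9
Position 3 (value -8): max_ending_here = -8, max_so_far = 9
Position 4 (value -9): max_ending_here = -9, max_so_far = 9
Position 5 (value -9): max_ending_here = -9, max_so_far = 9
Position 6 (value 13): max_ending_here = 13, max_so_far = 13
Position 7 (value -7): max_ending_here = 6, max_so_far = 13
Position 8 (value -20): max_ending_here = -14, max_so_far = 13
Position 9 (value -11): max_ending_here = -11, max_so_far = 13

Maximum subarray: [13]
Maximum sum: 13

The maximum subarray is [13] with sum 13. This subarray runs from index 6 to index 6.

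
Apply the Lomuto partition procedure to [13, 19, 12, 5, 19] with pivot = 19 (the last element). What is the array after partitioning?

Lomuto partition with pivot = 19:

Initial array: [13, 19, 12, 5, 19]

arr[0]=13 <= 19: swap with position 0, array becomes [13, 19, 12, 5, 19]
arr[1]=19 <= 19: swap with position 1, array becomes [13, 19, 12, 5, 19]
arr[2]=12 <= 19: swap with position 2, array becomes [13, 19, 12, 5, 19]
arr[3]=5 <= 19: swap with position 3, array becomes [13, 19, 12, 5, 19]

Place pivot at position 4: [13, 19, 12, 5, 19]
Pivot position: 4

After partitioning with pivot 19, the array becomes [13, 19, 12, 5, 19]. The pivot is placed at index 4. All elements to the left of the pivot are <= 19, and all elements to the right are > 19.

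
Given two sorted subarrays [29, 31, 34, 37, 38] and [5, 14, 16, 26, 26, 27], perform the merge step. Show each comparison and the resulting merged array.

Merging process:

Compare 29 vs 5: take 5 from right. Merged: [5]
Compare 29 vs 14: take 14 from right. Merged: [5, 14]
Compare 29 vs 16: take 16 from right. Merged: [5, 14, 16]
Compare 29 vs 26: take 26 from right. Merged: [5, 14, 16, 26]
Compare 29 vs 26: take 26 from right. Merged: [5, 14, 16, 26, 26]
Compare 29 vs 27: take 27 from right. Merged: [5, 14, 16, 26, 26, 27]
Append remaining from left: [29, 31, 34, 37, 38]. Merged: [5, 14, 16, 26, 26, 27, 29, 31, 34, 37, 38]

Final merged array: [5, 14, 16, 26, 26, 27, 29, 31, 34, 37, 38]
Total comparisons: 6

The merged array is [5, 14, 16, 26, 26, 27, 29, 31, 34, 37, 38], requiring 6 comparisons. The merge step runs in O(n) time where n is the total number of elements.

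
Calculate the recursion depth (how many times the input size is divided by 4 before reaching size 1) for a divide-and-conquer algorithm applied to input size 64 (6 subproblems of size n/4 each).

For divide and conquer with division factor 4:

Problem sizes at each level:
Level 0: 64
Level 1: 16
Level 2: 4
Level 3: 1

The root is level 0 and the size-1 base case is level 3 (the tree spans levels 0 through 3, i.e. 4 levels counting the root), so the depth is the number of divisions: log_4(64) = 3

The recursion tree depth is log_4(64) = 3. At each level, the problem size is divided by 4, so it takes 3 divisions to reduce to a base case of size 1. The algorithm makes 6 recursive calls at each level.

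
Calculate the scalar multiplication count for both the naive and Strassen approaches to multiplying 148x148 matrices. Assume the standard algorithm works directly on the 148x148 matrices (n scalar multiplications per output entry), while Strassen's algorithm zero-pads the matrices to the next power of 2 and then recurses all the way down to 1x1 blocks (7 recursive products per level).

Matrix multiplication for 148x148 matrices:

Strassen's algorithm requires power-of-2 dimensions. Pad 148x148 to 256x256 (next power of 2).

Standard algorithm: 148^3 = 3241792 multiplications
Strassen's algorithm: 7^(log2(256)) = 7^8 = 5764801 multiplications
Difference: 3241792 - 5764801 = -2523009 (Strassen uses MORE here due to padding overhead — for small or just-over-power-of-2 n, padding can outweigh the per-level savings)

Standard: 3241792 multiplications (148^3). Strassen: 5764801 multiplications (7^8, after padding to 256x256). Strassen reduces 8 recursive multiplications to 7 at each level.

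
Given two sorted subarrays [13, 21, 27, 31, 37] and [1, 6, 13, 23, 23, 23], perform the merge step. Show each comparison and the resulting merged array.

Merging process:

Compare 13 vs 1: take 1 from right. Merged: [1]
Compare 13 vs 6: take 6 from right. Merged: [1, 6]
Compare 13 vs 13: take 13 from left. Merged: [1, 6, 13]
Compare 21 vs 13: take 13 from right. Merged: [1, 6, 13, 13]
Compare 21 vs 23: take 21 from left. Merged: [1, 6, 13, 13, 21]
Compare 27 vs 23: take 23 from right. Merged: [1, 6, 13, 13, 21, 23]
Compare 27 vs 23: take 23 from right. Merged: [1, 6, 13, 13, 21, 23, 23]
Compare 27 vs 23: take 23 from right. Merged: [1, 6, 13, 13, 21, 23, 23, 23]
Append remaining from left: [27, 31, 37]. Merged: [1, 6, 13, 13, 21, 23, 23, 23, 27, 31, 37]

Final merged array: [1, 6, 13, 13, 21, 23, 23, 23, 27, 31, 37]
Total comparisons: 8

The merged array is [1, 6, 13, 13, 21, 23, 23, 23, 27, 31, 37], requiring 8 comparisons. The merge step runs in O(n) time where n is the total number of elements.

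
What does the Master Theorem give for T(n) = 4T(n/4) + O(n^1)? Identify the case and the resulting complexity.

Master Theorem for T(n) = 4T(n/4) + O(n^1):

a = 4, b = 4, c = 1
log_b(a) = log_4(4) = 1.0000

Case 2: c = 1 = log_4(4) = 1.0000
T(n) = O(n^1 log n) = O(n log n)

For T(n) = 4T(n/4) + O(n^1): log_4(4) = 1.0000. This is Case 2 of the Master Theorem (c = log_b(a), equal work at all levels), giving O(n log n).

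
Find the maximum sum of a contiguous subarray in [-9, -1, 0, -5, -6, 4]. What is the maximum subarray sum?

Using Kadane's algorithm on [-9, -1, 0, -5, -6, 4]:

Scanning through the array:
Position 1 (value -1): max_ending_here = -1, max_so_far = -1
Position 2 (value 0): max_ending_here = 0, max_so_far = 0
Position 3 (value -5): max_ending_here = -5, max_so_far = 0
Position 4 (value -6): max_ending_here = -6, max_so_far = 0
Position 5 (value 4): max_ending_here = 4, max_so_far = 4

Maximum subarray: [4]
Maximum sum: 4

The maximum subarray is [4] with sum 4. This subarray runs from index 5 to index 5.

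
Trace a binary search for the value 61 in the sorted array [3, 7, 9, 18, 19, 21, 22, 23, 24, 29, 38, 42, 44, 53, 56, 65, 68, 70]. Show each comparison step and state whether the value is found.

Binary search for 61 in [3, 7, 9, 18, 19, 21, 22, 23, 24, 29, 38, 42, 44, 53, 56, 65, 68, 70]:

lo=0, hi=17, mid=8, arr[mid]=24 -> 24 < 61, search right half
lo=9, hi=17, mid=13, arr[mid]=53 -> 53 < 61, search right half
lo=14, hi=17, mid=15, arr[mid]=65 -> 65 > 61, search left half
lo=14, hi=14, mid=14, arr[mid]=56 -> 56 < 61, search right half
lo=15 > hi=14, target 61 not found

Binary search determines that 61 is not in the array after 4 comparisons. The search space was exhausted without finding the target.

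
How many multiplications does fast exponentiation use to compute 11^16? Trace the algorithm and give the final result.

Computing 11^16 by squaring (build up from 11^1; each line after the first costs one multiplication):

11^1 = 11
11^2 = (11^1)^2 = 11^2 = 121
11^4 = (11^2)^2 = 121^2 = 14641
11^8 = (11^4)^2 = 14641^2 = 214358881
11^16 = (11^8)^2 = 214358881^2 = 45949729863572161

Result: 45949729863572161
Multiplications needed: 4 (4 lines after 11^1)

11^16 = 45949729863572161. Using exponentiation by squaring, this requires 4 multiplications. The key idea: if the exponent is even, square the half-power; if odd, multiply by the base once.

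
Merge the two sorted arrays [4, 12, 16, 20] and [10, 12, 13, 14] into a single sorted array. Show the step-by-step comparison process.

Merging process:

Compare 4 vs 10: take 4 from left. Merged: [4]
Compare 12 vs 10: take 10 from right. Merged: [4, 10]
Compare 12 vs 12: take 12 from left. Merged: [4, 10, 12]
Compare 16 vs 12: take 12 from right. Merged: [4, 10, 12, 12]
Compare 16 vs 13: take 13 from right. Merged: [4, 10, 12, 12, 13]
Compare 16 vs 14: take 14 from right. Merged: [4, 10, 12, 12, 13, 14]
Append remaining from left: [16, 20]. Merged: [4, 10, 12, 12, 13, 14, 16, 20]

Final merged array: [4, 10, 12, 12, 13, 14, 16, 20]
Total comparisons: 6

The merged array is [4, 10, 12, 12, 13, 14, 16, 20], requiring 6 comparisons. The merge step runs in O(n) time where n is the total number of elements.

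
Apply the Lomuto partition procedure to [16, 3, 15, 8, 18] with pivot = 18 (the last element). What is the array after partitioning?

Lomuto partition with pivot = 18:

Initial array: [16, 3, 15, 8, 18]

arr[0]=16 <= 18: swap with position 0, array becomes [16, 3, 15, 8, 18]
arr[1]=3 <= 18: swap with position 1, array becomes [16, 3, 15, 8, 18]
arr[2]=15 <= 18: swap with position 2, array becomes [16, 3, 15, 8, 18]
arr[3]=8 <= 18: swap with position 3, array becomes [16, 3, 15, 8, 18]

Place pivot at position 4: [16, 3, 15, 8, 18]
Pivot position: 4

After partitioning with pivot 18, the array becomes [16, 3, 15, 8, 18]. The pivot is placed at index 4. All elements to the left of the pivot are <= 18, and all elements to the right are > 18.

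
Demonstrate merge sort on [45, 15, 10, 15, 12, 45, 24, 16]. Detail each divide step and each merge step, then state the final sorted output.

Merge sort trace:

Split: [45, 15, 10, 15, 12, 45, 24, 16] -> [45, 15, 10, 15] and [12, 45, 24, 16]
  Split: [45, 15, 10, 15] -> [45, 15] and [10, 15]
    Split: [45, 15] -> [45] and [15]
    Merge: [45] + [15] -> [15, 45]
    Split: [10, 15] -> [10] and [15]
    Merge: [10] + [15] -> [10, 15]
  Merge: [15, 45] + [10, 15] -> [10, 15, 15, 45]
  Split: [12, 45, 24, 16] -> [12, 45] and [24, 16]
    Split: [12, 45] -> [12] and [45]
    Merge: [12] + [45] -> [12, 45]
    Split: [24, 16] -> [24] and [16]
    Merge: [24] + [16] -> [16, 24]
  Merge: [12, 45] + [16, 24] -> [12, 16, 24, 45]
Merge: [10, 15, 15, 45] + [12, 16, 24, 45] -> [10, 12, 15, 15, 16, 24, 45, 45]

Final sorted array: [10, 12, 15, 15, 16, 24, 45, 45]

The merge sort proceeds by recursively splitting the array and merging sorted halves.
After all merges, the sorted array is [10, 12, 15, 15, 16, 24, 45, 45].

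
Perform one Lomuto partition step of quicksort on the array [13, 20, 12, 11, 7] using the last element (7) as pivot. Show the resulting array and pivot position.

Lomuto partition with pivot = 7:

Initial array: [13, 20, 12, 11, 7]

arr[0]=13 > 7: no swap
arr[1]=20 > 7: no swap
arr[2]=12 > 7: no swap
arr[3]=11 > 7: no swap

Place pivot at position 0: [7, 20, 12, 11, 13]
Pivot position: 0

After partitioning with pivot 7, the array becomes [7, 20, 12, 11, 13]. The pivot is placed at index 0. All elements to the left of the pivot are <= 7, and all elements to the right are > 7.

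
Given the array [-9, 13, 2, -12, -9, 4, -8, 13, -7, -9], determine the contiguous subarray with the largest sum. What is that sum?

Using Kadane's algorithm on [-9, 13, 2, -12, -9, 4, -8, 13, -7, -9]:

Scanning through the array:
Position 1 (value 13): max_ending_here = 13, max_so_far = 13
Position 2 (value 2): max_ending_here = 15, max_so_far = 15
Position 3 (value -12): max_ending_here = 3, max_so_far = 15
Position 4 (value -9): max_ending_here = -6, max_so_far = 15
Position 5 (value 4): max_ending_here = 4, max_so_far = 15
Position 6 (value -8): max_ending_here = -4, max_so_far = 15
Position 7 (value 13): max_ending_here = 13, max_so_far = 15
Position 8 (value -7): max_ending_here = 6, max_so_far = 15
Position 9 (value -9): max_ending_here = -3, max_so_far = 15

Maximum subarray: [13, 2]
Maximum sum: 15

The maximum subarray is [13, 2] with sum 15. This subarray runs from index 1 to index 2.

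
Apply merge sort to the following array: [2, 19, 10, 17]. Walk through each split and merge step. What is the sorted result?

Merge sort trace:

Split: [2, 19, 10, 17] -> [2, 19] and [10, 17]
  Split: [2, 19] -> [2] and [19]
  Merge: [2] + [19] -> [2, 19]
  Split: [10, 17] -> [10] and [17]
  Merge: [10] + [17] -> [10, 17]
Merge: [2, 19] + [10, 17] -> [2, 10, 17, 19]

Final sorted array: [2, 10, 17, 19]

The merge sort proceeds by recursively splitting the array and merging sorted halves.
After all merges, the sorted array is [2, 10, 17, 19].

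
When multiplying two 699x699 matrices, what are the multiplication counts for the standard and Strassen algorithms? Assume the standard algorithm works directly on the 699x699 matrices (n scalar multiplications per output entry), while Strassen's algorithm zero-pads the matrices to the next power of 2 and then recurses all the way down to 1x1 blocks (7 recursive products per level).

Matrix multiplication for 699x699 matrices:

Strassen's algorithm requires power-of-2 dimensions. Pad 699x699 to 1024x1024 (next power of 2).

Standard algorithm: 699^3 = 341532099 multiplications
Strassen's algorithm: 7^(log2(1024)) = 7^10 = 282475249 multiplications
Savings: 341532099 - 282475249 = 59056850 multiplications

Standard: 341532099 multiplications (699^3). Strassen: 282475249 multiplications (7^10, after padding to 1024x1024). Strassen reduces 8 recursive multiplications to 7 at each level.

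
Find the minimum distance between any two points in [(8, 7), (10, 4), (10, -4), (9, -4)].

Computing all pairwise distances among 4 points:

d((8, 7), (10, 4)) = 3.6056
d((8, 7), (10, -4)) = 11.1803
d((8, 7), (9, -4)) = 11.0454
d((10, 4), (10, -4)) = 8.0
d((10, 4), (9, -4)) = 8.0623
d((10, -4), (9, -4)) = 1.0 <-- minimum

Closest pair: (10, -4) and (9, -4) with distance 1.0

The closest pair is (10, -4) and (9, -4) with Euclidean distance 1.0. For 4 points, brute-force pairwise comparison is shown above. For large n, the divide-and-conquer algorithm (sort by x, recurse on halves, check the dividing strip) achieves O(n log n).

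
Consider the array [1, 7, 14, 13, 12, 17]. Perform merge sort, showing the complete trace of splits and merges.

Merge sort trace:

Split: [1, 7, 14, 13, 12, 17] -> [1, 7, 14] and [13, 12, 17]
  Split: [1, 7, 14] -> [1] and [7, 14]
    Split: [7, 14] -> [7] and [14]
    Merge: [7] + [14] -> [7, 14]
  Merge: [1] + [7, 14] -> [1, 7, 14]
  Split: [13, 12, 17] -> [13] and [12, 17]
    Split: [12, 17] -> [12] and [17]
    Merge: [12] + [17] -> [12, 17]
  Merge: [13] + [12, 17] -> [12, 13, 17]
Merge: [1, 7, 14] + [12, 13, 17] -> [1, 7, 12, 13, 14, 17]

Final sorted array: [1, 7, 12, 13, 14, 17]

The merge sort proceeds by recursively splitting the array and merging sorted halves.
After all merges, the sorted array is [1, 7, 12, 13, 14, 17].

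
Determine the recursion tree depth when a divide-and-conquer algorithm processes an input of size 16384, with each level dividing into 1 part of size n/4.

For divide and conquer with division factor 4:

Problem sizes at each level:
Level 0: 16384
Level 1: 4096
Level 2: 1024
Level 3: 256
Level 4: 64
Level 5: 16
Level 6: 4
Level 7: 1

The root is level 0 and the size-1 base case is level 7 (the tree spans levels 0 through 7, i.e. 8 levels counting the root), so the depth is the number of divisions: log_4(16384) = 7

The recursion tree depth is log_4(16384) = 7. At each level, the problem size is divided by 4, so it takes 7 divisions to reduce to a base case of size 1. The algorithm makes 1 recursive call at each level.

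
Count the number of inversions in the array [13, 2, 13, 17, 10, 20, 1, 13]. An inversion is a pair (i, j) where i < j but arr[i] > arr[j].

Finding inversions in [13, 2, 13, 17, 10, 20, 1, 13]:

(0, 1): arr[0]=13 > arr[1]=2
(0, 4): arr[0]=13 > arr[4]=10
(0, 6): arr[0]=13 > arr[6]=1
(1, 6): arr[1]=2 > arr[6]=1
(2, 4): arr[2]=13 > arr[4]=10
(2, 6): arr[2]=13 > arr[6]=1
(3, 4): arr[3]=17 > arr[4]=10
(3, 6): arr[3]=17 > arr[6]=1
(3, 7): arr[3]=17 > arr[7]=13
(4, 6): arr[4]=10 > arr[6]=1
(5, 6): arr[5]=20 > arr[6]=1
(5, 7): arr[5]=20 > arr[7]=13

Total inversions: 12

The array has 12 inversion(s): (0,1), (0,4), (0,6), (1,6), (2,4), (2,6), (3,4), (3,6), (3,7), (4,6), (5,6), (5,7). Each pair (i,j) satisfies i < j and arr[i] > arr[j].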